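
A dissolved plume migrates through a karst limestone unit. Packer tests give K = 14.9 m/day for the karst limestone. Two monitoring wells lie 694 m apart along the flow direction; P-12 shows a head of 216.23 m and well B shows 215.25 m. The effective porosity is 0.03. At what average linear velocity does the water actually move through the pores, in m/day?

Hydraulic gradient i = (216.23 − 215.25) / 694 = 0.98 / 694 = 0.001412.
Darcy flux q = K · i = 14.90 × 0.001412 = 0.02104 m/day.
Seepage velocity v = q / n_e = 0.02104 / 0.03 = 0.7013 m/day.

0.701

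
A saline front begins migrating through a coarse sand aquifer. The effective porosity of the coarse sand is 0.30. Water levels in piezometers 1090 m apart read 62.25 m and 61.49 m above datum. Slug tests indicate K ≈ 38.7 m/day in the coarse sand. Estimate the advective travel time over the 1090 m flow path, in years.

Hydraulic gradient i = (62.25 − 61.49) / 1090 = 0.76 / 1090 = 0.0006972.
Darcy flux q = K · i = 38.70 × 0.0006972 = 0.02698 m/day.
Seepage velocity v = q / n_e = 0.02698 / 0.30 = 0.08994 m/day.
Travel time t = L / v = 1090 / 0.08994 = 12119 days = 33.18 years.

33.2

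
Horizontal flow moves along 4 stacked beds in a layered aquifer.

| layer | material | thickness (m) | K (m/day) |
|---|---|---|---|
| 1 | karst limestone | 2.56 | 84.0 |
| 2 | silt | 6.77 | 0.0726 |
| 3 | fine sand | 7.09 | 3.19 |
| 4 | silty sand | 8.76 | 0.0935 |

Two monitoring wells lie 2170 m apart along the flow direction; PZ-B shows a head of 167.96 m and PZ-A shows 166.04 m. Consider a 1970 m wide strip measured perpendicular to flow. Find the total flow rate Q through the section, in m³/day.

417

Flow is parallel to layering, so each bed carries its own Darcy discharge and the transmissivities add.
Σ(K_i·b_i) = 84.0×2.56 + 0.0726×6.77 + 3.19×7.09 + 0.0935×8.76 = 239.0 m²/day.
Hydraulic gradient i = (167.96 − 166.04) / 2170 = 1.92 / 2170 = 0.0008848.
Q = Σ(K_i·b_i) · W · i = 239.0 × 1970 × 0.0008848 = 416.5 m³/day.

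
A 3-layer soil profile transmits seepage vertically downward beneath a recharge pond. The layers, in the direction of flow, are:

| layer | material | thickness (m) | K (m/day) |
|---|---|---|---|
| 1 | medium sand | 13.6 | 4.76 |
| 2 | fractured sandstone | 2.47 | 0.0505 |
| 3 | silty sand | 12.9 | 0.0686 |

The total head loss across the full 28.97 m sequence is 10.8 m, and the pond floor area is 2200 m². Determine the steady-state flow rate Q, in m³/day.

Flow is perpendicular to layering, so the layers act in series and the equivalent K is the thickness-weighted harmonic mean.
Total thickness L = 13.6 + 2.47 + 12.9 = 28.97 m.
Σ(b_i/K_i) = 13.6/4.76 + 2.47/0.0505 + 12.9/0.0686 = 239.8 d.
K_eq = L / Σ(b_i/K_i) = 28.97 / 239.8 = 0.1208 m/day.
Q = K_eq · A · (Δh/L) = 0.1208 × 2200 × (10.8/28.97) = 99.08 m³/day.

99.1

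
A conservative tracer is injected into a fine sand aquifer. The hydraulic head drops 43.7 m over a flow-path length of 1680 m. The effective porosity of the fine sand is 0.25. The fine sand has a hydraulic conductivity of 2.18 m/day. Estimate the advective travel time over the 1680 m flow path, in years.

20.3

Hydraulic gradient i = Δh / L = 43.7 / 1680 = 0.02601.
Darcy flux q = K · i = 2.180 × 0.02601 = 0.05671 m/day.
Seepage velocity v = q / n_e = 0.05671 / 0.25 = 0.2268 m/day.
Travel time t = L / v = 1680 / 0.2268 = 7407 days = 20.28 years.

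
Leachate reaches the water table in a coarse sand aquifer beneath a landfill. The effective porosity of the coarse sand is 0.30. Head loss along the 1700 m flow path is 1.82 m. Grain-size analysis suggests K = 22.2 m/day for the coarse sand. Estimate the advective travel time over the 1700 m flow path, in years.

Hydraulic gradient i = Δh / L = 1.82 / 1700 = 0.001071.
Darcy flux q = K · i = 22.20 × 0.001071 = 0.02377 m/day.
Seepage velocity v = q / n_e = 0.02377 / 0.30 = 0.07922 m/day.
Travel time t = L / v = 1700 / 0.07922 = 21458 days = 58.75 years.

58.7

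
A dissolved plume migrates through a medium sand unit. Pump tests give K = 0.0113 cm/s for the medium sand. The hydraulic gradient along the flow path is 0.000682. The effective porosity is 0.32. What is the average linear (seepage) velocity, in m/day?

Convert K: 0.0113 cm/s × 864 = 9.763 m/day.
Hydraulic gradient i = 0.000682.
Darcy flux q = K · i = 9.763 × 0.0006820 = 0.006659 m/day.
Seepage velocity v = q / n_e = 0.006659 / 0.32 = 0.02081 m/day.

0.0208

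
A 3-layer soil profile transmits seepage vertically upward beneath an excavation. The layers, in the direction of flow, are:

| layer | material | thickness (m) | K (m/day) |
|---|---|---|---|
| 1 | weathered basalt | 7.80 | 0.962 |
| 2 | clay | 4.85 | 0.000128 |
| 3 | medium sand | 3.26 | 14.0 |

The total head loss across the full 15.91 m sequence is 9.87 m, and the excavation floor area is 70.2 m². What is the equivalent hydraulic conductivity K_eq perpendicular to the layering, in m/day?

0.000420

Flow is perpendicular to layering, so the layers act in series and the equivalent K is the thickness-weighted harmonic mean.
Total thickness L = 7.80 + 4.85 + 3.26 = 15.91 m.
Σ(b_i/K_i) = 7.80/0.962 + 4.85/0.000128 + 3.26/14.0 = 37899 d.
K_eq = L / Σ(b_i/K_i) = 15.91 / 37899 = 0.0004198 m/day.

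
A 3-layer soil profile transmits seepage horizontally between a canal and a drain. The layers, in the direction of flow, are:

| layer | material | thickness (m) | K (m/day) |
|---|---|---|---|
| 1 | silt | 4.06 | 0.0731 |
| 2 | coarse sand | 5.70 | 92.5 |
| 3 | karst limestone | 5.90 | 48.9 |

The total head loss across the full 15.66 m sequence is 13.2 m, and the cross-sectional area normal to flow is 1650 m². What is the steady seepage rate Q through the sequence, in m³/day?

391

Flow is perpendicular to layering, so the layers act in series and the equivalent K is the thickness-weighted harmonic mean.
Total thickness L = 4.06 + 5.70 + 5.90 = 15.66 m.
Σ(b_i/K_i) = 4.06/0.0731 + 5.70/92.5 + 5.90/48.9 = 55.72 d.
K_eq = L / Σ(b_i/K_i) = 15.66 / 55.72 = 0.2810 m/day.
Q = K_eq · A · (Δh/L) = 0.2810 × 1650 × (13.2/15.66) = 390.9 m³/day.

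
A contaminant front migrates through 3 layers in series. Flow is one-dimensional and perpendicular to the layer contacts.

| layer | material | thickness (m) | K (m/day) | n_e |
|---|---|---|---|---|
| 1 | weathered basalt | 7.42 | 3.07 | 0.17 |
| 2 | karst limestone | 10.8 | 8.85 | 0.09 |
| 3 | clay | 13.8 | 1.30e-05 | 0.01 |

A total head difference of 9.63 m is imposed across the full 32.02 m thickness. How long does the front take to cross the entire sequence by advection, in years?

With flow normal to the layers, continuity requires the same specific discharge q through every layer.
Σ(b_i/K_i) = 7.42/3.07 + 10.8/8.85 + 13.8/1.30e-05 = 1.062e+06 d.
q = Δh / Σ(b_i/K_i) = 9.63 / 1.062e+06 = 9.072e-06 m/day.
In each layer the seepage velocity is v_i = q/n_i, so the layer transit time is t_i = b_i·n_i / q:
  layer 1 (weathered basalt): t_1 = 7.42 × 0.17 / 9.072e-06 = 1.390e+05 d
  layer 2 (karst limestone): t_2 = 10.8 × 0.09 / 9.072e-06 = 1.071e+05 d
  layer 3 (clay): t_3 = 13.8 × 0.01 / 9.072e-06 = 15212 d
Total t = Σ t_i = 2.614e+05 days = 715.7 years.

716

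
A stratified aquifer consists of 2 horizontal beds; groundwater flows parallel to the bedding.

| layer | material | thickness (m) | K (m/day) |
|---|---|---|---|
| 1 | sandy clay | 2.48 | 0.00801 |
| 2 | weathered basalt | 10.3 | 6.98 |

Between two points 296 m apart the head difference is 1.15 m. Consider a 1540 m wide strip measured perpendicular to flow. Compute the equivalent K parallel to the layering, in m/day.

Flow is parallel to layering, so each bed carries its own Darcy discharge and the transmissivities add.
Σ(K_i·b_i) = 0.00801×2.48 + 6.98×10.3 = 71.91 m²/day.
Total thickness b = 12.78 m, so K_eq = Σ(K_i·b_i)/b = 5.627 m/day.

5.63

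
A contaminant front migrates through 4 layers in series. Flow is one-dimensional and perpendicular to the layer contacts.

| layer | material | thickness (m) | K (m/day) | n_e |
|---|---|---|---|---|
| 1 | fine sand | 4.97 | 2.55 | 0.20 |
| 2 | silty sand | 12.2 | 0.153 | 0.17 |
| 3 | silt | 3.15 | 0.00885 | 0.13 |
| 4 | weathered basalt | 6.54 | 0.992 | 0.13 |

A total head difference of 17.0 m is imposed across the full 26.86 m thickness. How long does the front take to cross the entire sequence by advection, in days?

With flow normal to the layers, continuity requires the same specific discharge q through every layer.
Σ(b_i/K_i) = 4.97/2.55 + 12.2/0.153 + 3.15/0.00885 + 6.54/0.992 = 444.2 d.
q = Δh / Σ(b_i/K_i) = 17.0 / 444.2 = 0.03827 m/day.
In each layer the seepage velocity is v_i = q/n_i, so the layer transit time is t_i = b_i·n_i / q:
  layer 1 (fine sand): t_1 = 4.97 × 0.20 / 0.03827 = 25.97 d
  layer 2 (silty sand): t_2 = 12.2 × 0.17 / 0.03827 = 54.19 d
  layer 3 (silt): t_3 = 3.15 × 0.13 / 0.03827 = 10.70 d
  layer 4 (weathered basalt): t_4 = 6.54 × 0.13 / 0.03827 = 22.22 d
Total t = Σ t_i = 113.1 days.

113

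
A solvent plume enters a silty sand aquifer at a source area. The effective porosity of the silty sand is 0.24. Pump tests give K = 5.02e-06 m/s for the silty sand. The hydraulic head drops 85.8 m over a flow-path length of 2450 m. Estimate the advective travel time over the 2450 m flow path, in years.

Convert K: 5.02e-06 m/s × 86400 = 0.4337 m/day.
Hydraulic gradient i = Δh / L = 85.8 / 2450 = 0.03502.
Darcy flux q = K · i = 0.4337 × 0.03502 = 0.01519 m/day.
Seepage velocity v = q / n_e = 0.01519 / 0.24 = 0.06329 m/day.
Travel time t = L / v = 2450 / 0.06329 = 38711 days = 106.0 years.

106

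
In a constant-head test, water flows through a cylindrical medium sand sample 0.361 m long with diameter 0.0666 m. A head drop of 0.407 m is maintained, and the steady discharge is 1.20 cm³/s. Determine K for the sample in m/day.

26.4

Cross-sectional area A = π·(d/2)² = π × (0.0666/2)² = 0.003484 m².
Convert discharge: 1.20 cm³/s = 1.200e-06 m³/s.
Darcy's law rearranged: K = Q·L / (A·Δh) = 1.200e-06 × 0.361 / (0.003484 × 0.407) = 0.0003055 m/s = 26.40 m/day.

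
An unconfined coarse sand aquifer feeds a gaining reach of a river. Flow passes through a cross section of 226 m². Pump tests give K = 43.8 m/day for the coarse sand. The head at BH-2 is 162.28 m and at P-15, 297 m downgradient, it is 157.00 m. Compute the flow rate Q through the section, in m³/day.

176

Hydraulic gradient i = (162.28 − 157.00) / 297 = 5.28 / 297 = 0.01778.
Darcy's law: Q = K · A · i = 43.80 × 226.0 × 0.01778 = 176.0 m³/day.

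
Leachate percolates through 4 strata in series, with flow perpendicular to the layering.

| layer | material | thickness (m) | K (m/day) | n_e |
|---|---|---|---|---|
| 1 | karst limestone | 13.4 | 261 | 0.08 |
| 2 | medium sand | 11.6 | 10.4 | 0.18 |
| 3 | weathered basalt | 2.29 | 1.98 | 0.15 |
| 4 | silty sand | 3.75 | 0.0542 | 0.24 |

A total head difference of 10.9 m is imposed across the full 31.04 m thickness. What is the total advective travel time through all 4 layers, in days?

28.9

With flow normal to the layers, continuity requires the same specific discharge q through every layer.
Σ(b_i/K_i) = 13.4/261 + 11.6/10.4 + 2.29/1.98 + 3.75/0.0542 = 71.51 d.
q = Δh / Σ(b_i/K_i) = 10.9 / 71.51 = 0.1524 m/day.
In each layer the seepage velocity is v_i = q/n_i, so the layer transit time is t_i = b_i·n_i / q:
  layer 1 (karst limestone): t_1 = 13.4 × 0.08 / 0.1524 = 7.033 d
  layer 2 (medium sand): t_2 = 11.6 × 0.18 / 0.1524 = 13.70 d
  layer 3 (weathered basalt): t_3 = 2.29 × 0.15 / 0.1524 = 2.254 d
  layer 4 (silty sand): t_4 = 3.75 × 0.24 / 0.1524 = 5.905 d
Total t = Σ t_i = 28.89 days.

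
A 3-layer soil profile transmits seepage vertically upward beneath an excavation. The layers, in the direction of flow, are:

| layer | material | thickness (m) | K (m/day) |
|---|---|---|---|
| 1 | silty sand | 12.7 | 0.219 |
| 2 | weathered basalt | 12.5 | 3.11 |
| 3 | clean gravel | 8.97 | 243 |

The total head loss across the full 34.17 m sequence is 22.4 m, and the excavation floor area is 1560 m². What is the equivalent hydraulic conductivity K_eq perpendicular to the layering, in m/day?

0.551

Flow is perpendicular to layering, so the layers act in series and the equivalent K is the thickness-weighted harmonic mean.
Total thickness L = 12.7 + 12.5 + 8.97 = 34.17 m.
Σ(b_i/K_i) = 12.7/0.219 + 12.5/3.11 + 8.97/243 = 62.05 d.
K_eq = L / Σ(b_i/K_i) = 34.17 / 62.05 = 0.5507 m/day.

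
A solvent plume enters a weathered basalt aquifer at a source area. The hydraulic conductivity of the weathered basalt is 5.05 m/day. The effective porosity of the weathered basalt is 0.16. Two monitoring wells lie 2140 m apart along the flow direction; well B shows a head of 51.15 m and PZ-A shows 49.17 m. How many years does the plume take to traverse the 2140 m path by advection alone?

201

Hydraulic gradient i = (51.15 − 49.17) / 2140 = 1.98 / 2140 = 0.0009252.
Darcy flux q = K · i = 5.050 × 0.0009252 = 0.004672 m/day.
Seepage velocity v = q / n_e = 0.004672 / 0.16 = 0.02920 m/day.
Travel time t = L / v = 2140 / 0.02920 = 73281 days = 200.6 years.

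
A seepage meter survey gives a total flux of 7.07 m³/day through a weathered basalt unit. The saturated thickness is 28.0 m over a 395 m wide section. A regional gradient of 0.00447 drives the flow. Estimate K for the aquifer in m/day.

Cross-sectional area A = 395 × 28.0 = 11060 m².
Hydraulic gradient i = 0.00447.
From Q = K·A·i, K = Q / (A·i) = 7.07 / (11060 × 0.004470) = 0.1430 m/day.

0.143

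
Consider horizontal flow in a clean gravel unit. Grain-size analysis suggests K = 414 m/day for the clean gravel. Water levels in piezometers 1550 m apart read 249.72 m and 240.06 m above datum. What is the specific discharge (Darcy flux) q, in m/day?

2.58

Hydraulic gradient i = (249.72 − 240.06) / 1550 = 9.66 / 1550 = 0.006232.
Specific discharge q = K · i = 414.0 × 0.006232 = 2.580 m/day.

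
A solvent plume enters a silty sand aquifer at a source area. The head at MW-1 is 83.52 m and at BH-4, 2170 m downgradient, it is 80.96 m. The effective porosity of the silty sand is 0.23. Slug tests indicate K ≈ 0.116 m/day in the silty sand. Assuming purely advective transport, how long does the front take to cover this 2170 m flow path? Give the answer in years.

Hydraulic gradient i = (83.52 − 80.96) / 2170 = 2.56 / 2170 = 0.001180.
Darcy flux q = K · i = 0.1160 × 0.001180 = 0.0001368 m/day.
Seepage velocity v = q / n_e = 0.0001368 / 0.23 = 0.0005950 m/day.
Travel time t = L / v = 2170 / 0.0005950 = 3.647e+06 days = 9985 years.

9990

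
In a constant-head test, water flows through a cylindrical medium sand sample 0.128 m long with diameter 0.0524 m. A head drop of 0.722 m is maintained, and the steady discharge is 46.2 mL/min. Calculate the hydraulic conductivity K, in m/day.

5.47

Cross-sectional area A = π·(d/2)² = π × (0.0524/2)² = 0.002157 m².
Convert discharge: 46.2 mL/min = 7.700e-07 m³/s.
Darcy's law rearranged: K = Q·L / (A·Δh) = 7.700e-07 × 0.128 / (0.002157 × 0.722) = 6.330e-05 m/s = 5.469 m/day.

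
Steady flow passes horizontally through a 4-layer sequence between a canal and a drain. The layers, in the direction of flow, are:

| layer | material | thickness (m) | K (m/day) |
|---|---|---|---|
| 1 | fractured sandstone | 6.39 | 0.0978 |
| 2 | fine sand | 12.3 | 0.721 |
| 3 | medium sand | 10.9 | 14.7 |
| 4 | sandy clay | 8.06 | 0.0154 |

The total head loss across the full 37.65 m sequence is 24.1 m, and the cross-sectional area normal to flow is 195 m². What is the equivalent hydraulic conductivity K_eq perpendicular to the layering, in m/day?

Flow is perpendicular to layering, so the layers act in series and the equivalent K is the thickness-weighted harmonic mean.
Total thickness L = 6.39 + 12.3 + 10.9 + 8.06 = 37.65 m.
Σ(b_i/K_i) = 6.39/0.0978 + 12.3/0.721 + 10.9/14.7 + 8.06/0.0154 = 606.5 d.
K_eq = L / Σ(b_i/K_i) = 37.65 / 606.5 = 0.06208 m/day.

0.0621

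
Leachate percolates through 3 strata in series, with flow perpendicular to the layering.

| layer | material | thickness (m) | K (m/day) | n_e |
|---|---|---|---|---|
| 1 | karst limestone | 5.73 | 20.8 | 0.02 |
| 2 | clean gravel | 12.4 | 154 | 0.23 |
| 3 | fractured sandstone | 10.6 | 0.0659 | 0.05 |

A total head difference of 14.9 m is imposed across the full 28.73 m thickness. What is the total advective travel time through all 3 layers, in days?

With flow normal to the layers, continuity requires the same specific discharge q through every layer.
Σ(b_i/K_i) = 5.73/20.8 + 12.4/154 + 10.6/0.0659 = 161.2 d.
q = Δh / Σ(b_i/K_i) = 14.9 / 161.2 = 0.09243 m/day.
In each layer the seepage velocity is v_i = q/n_i, so the layer transit time is t_i = b_i·n_i / q:
  layer 1 (karst limestone): t_1 = 5.73 × 0.02 / 0.09243 = 1.240 d
  layer 2 (clean gravel): t_2 = 12.4 × 0.23 / 0.09243 = 30.86 d
  layer 3 (fractured sandstone): t_3 = 10.6 × 0.05 / 0.09243 = 5.734 d
Total t = Σ t_i = 37.83 days.

37.8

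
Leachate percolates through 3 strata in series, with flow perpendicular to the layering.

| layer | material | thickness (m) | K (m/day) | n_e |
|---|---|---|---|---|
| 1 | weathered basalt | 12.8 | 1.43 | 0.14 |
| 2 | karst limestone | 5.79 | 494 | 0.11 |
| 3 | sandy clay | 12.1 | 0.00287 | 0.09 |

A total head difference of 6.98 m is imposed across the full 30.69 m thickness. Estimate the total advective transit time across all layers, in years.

With flow normal to the layers, continuity requires the same specific discharge q through every layer.
Σ(b_i/K_i) = 12.8/1.43 + 5.79/494 + 12.1/0.00287 = 4225 d.
q = Δh / Σ(b_i/K_i) = 6.98 / 4225 = 0.001652 m/day.
In each layer the seepage velocity is v_i = q/n_i, so the layer transit time is t_i = b_i·n_i / q:
  layer 1 (weathered basalt): t_1 = 12.8 × 0.14 / 0.001652 = 1085 d
  layer 2 (karst limestone): t_2 = 5.79 × 0.11 / 0.001652 = 385.5 d
  layer 3 (sandy clay): t_3 = 12.1 × 0.09 / 0.001652 = 659.2 d
Total t = Σ t_i = 2129 days = 5.830 years.

5.83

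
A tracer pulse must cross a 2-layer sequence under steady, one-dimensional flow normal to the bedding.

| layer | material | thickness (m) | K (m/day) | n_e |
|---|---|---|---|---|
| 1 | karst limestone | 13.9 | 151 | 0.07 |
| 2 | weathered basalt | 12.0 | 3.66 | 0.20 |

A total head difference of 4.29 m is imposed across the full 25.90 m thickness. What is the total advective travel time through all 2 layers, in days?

2.65

With flow normal to the layers, continuity requires the same specific discharge q through every layer.
Σ(b_i/K_i) = 13.9/151 + 12.0/3.66 = 3.371 d.
q = Δh / Σ(b_i/K_i) = 4.29 / 3.371 = 1.273 m/day.
In each layer the seepage velocity is v_i = q/n_i, so the layer transit time is t_i = b_i·n_i / q:
  layer 1 (karst limestone): t_1 = 13.9 × 0.07 / 1.273 = 0.7645 d
  layer 2 (weathered basalt): t_2 = 12.0 × 0.20 / 1.273 = 1.886 d
Total t = Σ t_i = 2.650 days.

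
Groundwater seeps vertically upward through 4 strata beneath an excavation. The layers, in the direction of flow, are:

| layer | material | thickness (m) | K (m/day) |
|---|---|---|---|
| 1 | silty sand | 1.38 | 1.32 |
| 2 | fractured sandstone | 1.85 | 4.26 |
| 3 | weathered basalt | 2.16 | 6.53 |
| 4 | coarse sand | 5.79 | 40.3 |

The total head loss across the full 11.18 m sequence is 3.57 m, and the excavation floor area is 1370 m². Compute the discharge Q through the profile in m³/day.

Flow is perpendicular to layering, so the layers act in series and the equivalent K is the thickness-weighted harmonic mean.
Total thickness L = 1.38 + 1.85 + 2.16 + 5.79 = 11.18 m.
Σ(b_i/K_i) = 1.38/1.32 + 1.85/4.26 + 2.16/6.53 + 5.79/40.3 = 1.954 d.
K_eq = L / Σ(b_i/K_i) = 11.18 / 1.954 = 5.721 m/day.
Q = K_eq · A · (Δh/L) = 5.721 × 1370 × (3.57/11.18) = 2503 m³/day.

2500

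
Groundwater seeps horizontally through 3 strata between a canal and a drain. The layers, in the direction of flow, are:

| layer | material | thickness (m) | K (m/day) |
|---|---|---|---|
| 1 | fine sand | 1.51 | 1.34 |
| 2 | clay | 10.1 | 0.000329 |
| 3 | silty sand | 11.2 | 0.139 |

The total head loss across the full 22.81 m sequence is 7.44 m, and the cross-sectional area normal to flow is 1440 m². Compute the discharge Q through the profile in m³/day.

0.348

Flow is perpendicular to layering, so the layers act in series and the equivalent K is the thickness-weighted harmonic mean.
Total thickness L = 1.51 + 10.1 + 11.2 = 22.81 m.
Σ(b_i/K_i) = 1.51/1.34 + 10.1/0.000329 + 11.2/0.139 = 30781 d.
K_eq = L / Σ(b_i/K_i) = 22.81 / 30781 = 0.0007410 m/day.
Q = K_eq · A · (Δh/L) = 0.0007410 × 1440 × (7.44/22.81) = 0.3481 m³/day.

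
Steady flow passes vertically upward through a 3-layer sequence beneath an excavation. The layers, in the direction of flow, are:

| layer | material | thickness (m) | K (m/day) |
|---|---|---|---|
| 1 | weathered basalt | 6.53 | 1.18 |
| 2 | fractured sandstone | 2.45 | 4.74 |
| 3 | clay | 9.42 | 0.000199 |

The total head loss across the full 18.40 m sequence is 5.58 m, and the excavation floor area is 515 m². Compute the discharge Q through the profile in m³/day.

0.0607

Flow is perpendicular to layering, so the layers act in series and the equivalent K is the thickness-weighted harmonic mean.
Total thickness L = 6.53 + 2.45 + 9.42 = 18.40 m.
Σ(b_i/K_i) = 6.53/1.18 + 2.45/4.74 + 9.42/0.000199 = 47343 d.
K_eq = L / Σ(b_i/K_i) = 18.40 / 47343 = 0.0003887 m/day.
Q = K_eq · A · (Δh/L) = 0.0003887 × 515 × (5.58/18.40) = 0.06070 m³/day.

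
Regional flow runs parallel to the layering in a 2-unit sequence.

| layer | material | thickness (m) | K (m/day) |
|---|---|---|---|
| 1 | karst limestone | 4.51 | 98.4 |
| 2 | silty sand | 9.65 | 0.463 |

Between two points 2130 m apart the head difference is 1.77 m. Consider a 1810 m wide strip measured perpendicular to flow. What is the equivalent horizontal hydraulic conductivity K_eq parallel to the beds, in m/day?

31.7

Flow is parallel to layering, so each bed carries its own Darcy discharge and the transmissivities add.
Σ(K_i·b_i) = 98.4×4.51 + 0.463×9.65 = 448.3 m²/day.
Total thickness b = 14.16 m, so K_eq = Σ(K_i·b_i)/b = 31.66 m/day.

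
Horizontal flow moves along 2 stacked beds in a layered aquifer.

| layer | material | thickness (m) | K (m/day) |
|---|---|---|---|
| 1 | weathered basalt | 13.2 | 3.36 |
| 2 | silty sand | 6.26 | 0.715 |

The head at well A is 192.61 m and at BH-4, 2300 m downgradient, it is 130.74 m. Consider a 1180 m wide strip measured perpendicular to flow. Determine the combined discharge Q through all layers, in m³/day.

Flow is parallel to layering, so each bed carries its own Darcy discharge and the transmissivities add.
Σ(K_i·b_i) = 3.36×13.2 + 0.715×6.26 = 48.83 m²/day.
Hydraulic gradient i = (192.61 − 130.74) / 2300 = 61.87 / 2300 = 0.02690.
Q = Σ(K_i·b_i) · W · i = 48.83 × 1180 × 0.02690 = 1550 m³/day.

1550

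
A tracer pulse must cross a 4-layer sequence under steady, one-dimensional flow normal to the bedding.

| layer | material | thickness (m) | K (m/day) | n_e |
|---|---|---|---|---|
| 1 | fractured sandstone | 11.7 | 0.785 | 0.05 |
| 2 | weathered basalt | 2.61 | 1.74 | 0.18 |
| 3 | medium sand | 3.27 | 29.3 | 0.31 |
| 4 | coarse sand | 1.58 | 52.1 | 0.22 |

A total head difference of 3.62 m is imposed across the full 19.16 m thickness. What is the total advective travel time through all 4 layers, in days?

With flow normal to the layers, continuity requires the same specific discharge q through every layer.
Σ(b_i/K_i) = 11.7/0.785 + 2.61/1.74 + 3.27/29.3 + 1.58/52.1 = 16.55 d.
q = Δh / Σ(b_i/K_i) = 3.62 / 16.55 = 0.2188 m/day.
In each layer the seepage velocity is v_i = q/n_i, so the layer transit time is t_i = b_i·n_i / q:
  layer 1 (fractured sandstone): t_1 = 11.7 × 0.05 / 0.2188 = 2.674 d
  layer 2 (weathered basalt): t_2 = 2.61 × 0.18 / 0.2188 = 2.147 d
  layer 3 (medium sand): t_3 = 3.27 × 0.31 / 0.2188 = 4.633 d
  layer 4 (coarse sand): t_4 = 1.58 × 0.22 / 0.2188 = 1.589 d
Total t = Σ t_i = 11.04 days.

11.0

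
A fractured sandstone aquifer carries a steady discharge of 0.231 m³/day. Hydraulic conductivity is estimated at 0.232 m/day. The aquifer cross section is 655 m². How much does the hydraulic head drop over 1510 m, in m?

2.30

From Q = K·A·i, i = Q / (K·A) = 0.231 / (0.2320 × 655.0) = 0.001520.
Head loss Δh = i · L = 0.001520 × 1510 = 2.295 m.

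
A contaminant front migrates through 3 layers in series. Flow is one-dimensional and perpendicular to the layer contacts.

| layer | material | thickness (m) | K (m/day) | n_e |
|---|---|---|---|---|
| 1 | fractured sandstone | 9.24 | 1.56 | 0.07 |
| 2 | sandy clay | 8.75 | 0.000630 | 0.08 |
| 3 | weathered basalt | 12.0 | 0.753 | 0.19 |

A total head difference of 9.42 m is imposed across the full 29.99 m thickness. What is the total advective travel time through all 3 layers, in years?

With flow normal to the layers, continuity requires the same specific discharge q through every layer.
Σ(b_i/K_i) = 9.24/1.56 + 8.75/0.000630 + 12.0/0.753 = 13911 d.
q = Δh / Σ(b_i/K_i) = 9.42 / 13911 = 0.0006772 m/day.
In each layer the seepage velocity is v_i = q/n_i, so the layer transit time is t_i = b_i·n_i / q:
  layer 1 (fractured sandstone): t_1 = 9.24 × 0.07 / 0.0006772 = 955.1 d
  layer 2 (sandy clay): t_2 = 8.75 × 0.08 / 0.0006772 = 1034 d
  layer 3 (weathered basalt): t_3 = 12.0 × 0.19 / 0.0006772 = 3367 d
Total t = Σ t_i = 5356 days = 14.66 years.

14.7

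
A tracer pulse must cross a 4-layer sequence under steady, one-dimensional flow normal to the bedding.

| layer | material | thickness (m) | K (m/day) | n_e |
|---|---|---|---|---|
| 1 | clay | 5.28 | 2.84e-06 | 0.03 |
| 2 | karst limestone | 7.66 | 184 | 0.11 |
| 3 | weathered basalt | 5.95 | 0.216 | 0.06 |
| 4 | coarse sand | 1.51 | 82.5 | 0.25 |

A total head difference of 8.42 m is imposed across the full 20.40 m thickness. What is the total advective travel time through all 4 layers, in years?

With flow normal to the layers, continuity requires the same specific discharge q through every layer.
Σ(b_i/K_i) = 5.28/2.84e-06 + 7.66/184 + 5.95/0.216 + 1.51/82.5 = 1.859e+06 d.
q = Δh / Σ(b_i/K_i) = 8.42 / 1.859e+06 = 4.529e-06 m/day.
In each layer the seepage velocity is v_i = q/n_i, so the layer transit time is t_i = b_i·n_i / q:
  layer 1 (clay): t_1 = 5.28 × 0.03 / 4.529e-06 = 34976 d
  layer 2 (karst limestone): t_2 = 7.66 × 0.11 / 4.529e-06 = 1.861e+05 d
  layer 3 (weathered basalt): t_3 = 5.95 × 0.06 / 4.529e-06 = 78828 d
  layer 4 (coarse sand): t_4 = 1.51 × 0.25 / 4.529e-06 = 83354 d
Total t = Σ t_i = 3.832e+05 days = 1049 years.

1050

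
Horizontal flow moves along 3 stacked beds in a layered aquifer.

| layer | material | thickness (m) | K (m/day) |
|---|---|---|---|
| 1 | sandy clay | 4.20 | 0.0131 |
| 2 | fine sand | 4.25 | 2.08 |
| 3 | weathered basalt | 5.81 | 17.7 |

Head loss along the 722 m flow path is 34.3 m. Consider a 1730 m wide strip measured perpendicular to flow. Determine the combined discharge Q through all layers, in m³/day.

Flow is parallel to layering, so each bed carries its own Darcy discharge and the transmissivities add.
Σ(K_i·b_i) = 0.0131×4.20 + 2.08×4.25 + 17.7×5.81 = 111.7 m²/day.
Hydraulic gradient i = Δh / L = 34.3 / 722 = 0.04751.
Q = Σ(K_i·b_i) · W · i = 111.7 × 1730 × 0.04751 = 9183 m³/day.

9180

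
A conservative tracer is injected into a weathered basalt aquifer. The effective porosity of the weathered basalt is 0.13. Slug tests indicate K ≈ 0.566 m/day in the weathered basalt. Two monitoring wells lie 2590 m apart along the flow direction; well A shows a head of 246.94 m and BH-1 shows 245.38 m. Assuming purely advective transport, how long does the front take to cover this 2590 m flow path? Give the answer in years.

Hydraulic gradient i = (246.94 − 245.38) / 2590 = 1.56 / 2590 = 0.0006023.
Darcy flux q = K · i = 0.5660 × 0.0006023 = 0.0003409 m/day.
Seepage velocity v = q / n_e = 0.0003409 / 0.13 = 0.002622 m/day.
Travel time t = L / v = 2590 / 0.002622 = 9.876e+05 days = 2704 years.

2700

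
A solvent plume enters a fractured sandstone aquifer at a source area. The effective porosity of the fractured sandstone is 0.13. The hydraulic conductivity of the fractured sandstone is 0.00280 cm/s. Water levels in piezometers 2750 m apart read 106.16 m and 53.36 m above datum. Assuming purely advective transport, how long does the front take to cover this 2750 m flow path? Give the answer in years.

21.1

Convert K: 0.00280 cm/s × 864 = 2.419 m/day.
Hydraulic gradient i = (106.16 − 53.36) / 2750 = 52.8 / 2750 = 0.01920.
Darcy flux q = K · i = 2.419 × 0.01920 = 0.04645 m/day.
Seepage velocity v = q / n_e = 0.04645 / 0.13 = 0.3573 m/day.
Travel time t = L / v = 2750 / 0.3573 = 7697 days = 21.07 years.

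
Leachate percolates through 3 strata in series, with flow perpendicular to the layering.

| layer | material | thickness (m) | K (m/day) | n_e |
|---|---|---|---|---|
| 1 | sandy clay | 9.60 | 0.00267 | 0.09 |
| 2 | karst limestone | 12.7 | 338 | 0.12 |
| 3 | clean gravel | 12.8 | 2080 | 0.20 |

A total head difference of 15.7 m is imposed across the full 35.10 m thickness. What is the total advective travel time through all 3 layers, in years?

3.10

With flow normal to the layers, continuity requires the same specific discharge q through every layer.
Σ(b_i/K_i) = 9.60/0.00267 + 12.7/338 + 12.8/2080 = 3596 d.
q = Δh / Σ(b_i/K_i) = 15.7 / 3596 = 0.004367 m/day.
In each layer the seepage velocity is v_i = q/n_i, so the layer transit time is t_i = b_i·n_i / q:
  layer 1 (sandy clay): t_1 = 9.60 × 0.09 / 0.004367 = 197.9 d
  layer 2 (karst limestone): t_2 = 12.7 × 0.12 / 0.004367 = 349.0 d
  layer 3 (clean gravel): t_3 = 12.8 × 0.20 / 0.004367 = 586.3 d
Total t = Σ t_i = 1133 days = 3.102 years.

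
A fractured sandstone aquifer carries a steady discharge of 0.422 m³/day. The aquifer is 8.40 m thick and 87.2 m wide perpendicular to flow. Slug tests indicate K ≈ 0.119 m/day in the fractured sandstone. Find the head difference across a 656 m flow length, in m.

Cross-sectional area A = 87.2 × 8.40 = 732.5 m².
From Q = K·A·i, i = Q / (K·A) = 0.422 / (0.1190 × 732.5) = 0.004841.
Head loss Δh = i · L = 0.004841 × 656 = 3.176 m.

3.18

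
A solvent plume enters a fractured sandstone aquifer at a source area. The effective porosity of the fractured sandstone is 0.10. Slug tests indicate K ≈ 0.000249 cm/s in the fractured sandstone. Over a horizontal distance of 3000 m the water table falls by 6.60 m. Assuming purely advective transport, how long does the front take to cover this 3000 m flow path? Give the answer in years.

Convert K: 0.000249 cm/s × 864 = 0.2151 m/day.
Hydraulic gradient i = Δh / L = 6.60 / 3000 = 0.002200.
Darcy flux q = K · i = 0.2151 × 0.002200 = 0.0004733 m/day.
Seepage velocity v = q / n_e = 0.0004733 / 0.10 = 0.004733 m/day.
Travel time t = L / v = 3000 / 0.004733 = 6.338e+05 days = 1735 years.

1740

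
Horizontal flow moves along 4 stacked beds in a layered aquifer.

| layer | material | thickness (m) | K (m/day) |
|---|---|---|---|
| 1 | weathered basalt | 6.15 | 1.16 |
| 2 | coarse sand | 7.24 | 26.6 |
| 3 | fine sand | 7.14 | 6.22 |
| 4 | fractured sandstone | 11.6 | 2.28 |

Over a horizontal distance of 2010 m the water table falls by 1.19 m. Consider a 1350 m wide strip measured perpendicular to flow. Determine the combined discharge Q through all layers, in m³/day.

216

Flow is parallel to layering, so each bed carries its own Darcy discharge and the transmissivities add.
Σ(K_i·b_i) = 1.16×6.15 + 26.6×7.24 + 6.22×7.14 + 2.28×11.6 = 270.6 m²/day.
Hydraulic gradient i = Δh / L = 1.19 / 2010 = 0.0005920.
Q = Σ(K_i·b_i) · W · i = 270.6 × 1350 × 0.0005920 = 216.3 m³/day.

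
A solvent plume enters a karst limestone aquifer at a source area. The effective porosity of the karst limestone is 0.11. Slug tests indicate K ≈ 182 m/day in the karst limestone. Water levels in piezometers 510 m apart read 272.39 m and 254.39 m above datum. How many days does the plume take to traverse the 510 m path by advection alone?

8.73

Hydraulic gradient i = (272.39 − 254.39) / 510 = 18 / 510 = 0.03529.
Darcy flux q = K · i = 182.0 × 0.03529 = 6.424 m/day.
Seepage velocity v = q / n_e = 6.424 / 0.11 = 58.40 m/day.
Travel time t = L / v = 510 / 58.40 = 8.734 days.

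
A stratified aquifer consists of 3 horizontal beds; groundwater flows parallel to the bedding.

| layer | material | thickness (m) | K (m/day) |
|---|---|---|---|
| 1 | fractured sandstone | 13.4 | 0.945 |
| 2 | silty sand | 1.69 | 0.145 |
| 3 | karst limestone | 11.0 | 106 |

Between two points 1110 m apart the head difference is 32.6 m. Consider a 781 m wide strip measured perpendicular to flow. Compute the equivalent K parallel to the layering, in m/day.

Flow is parallel to layering, so each bed carries its own Darcy discharge and the transmissivities add.
Σ(K_i·b_i) = 0.945×13.4 + 0.145×1.69 + 106×11.0 = 1179 m²/day.
Total thickness b = 26.09 m, so K_eq = Σ(K_i·b_i)/b = 45.19 m/day.

45.2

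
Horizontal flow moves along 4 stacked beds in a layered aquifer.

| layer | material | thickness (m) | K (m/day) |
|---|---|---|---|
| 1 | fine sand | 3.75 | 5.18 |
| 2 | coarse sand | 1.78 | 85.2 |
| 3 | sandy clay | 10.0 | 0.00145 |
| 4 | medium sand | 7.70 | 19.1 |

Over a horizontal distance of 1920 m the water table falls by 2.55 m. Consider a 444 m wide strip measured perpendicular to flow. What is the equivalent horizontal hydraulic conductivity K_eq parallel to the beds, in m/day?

13.7

Flow is parallel to layering, so each bed carries its own Darcy discharge and the transmissivities add.
Σ(K_i·b_i) = 5.18×3.75 + 85.2×1.78 + 0.00145×10.0 + 19.1×7.70 = 318.2 m²/day.
Total thickness b = 23.23 m, so K_eq = Σ(K_i·b_i)/b = 13.70 m/day.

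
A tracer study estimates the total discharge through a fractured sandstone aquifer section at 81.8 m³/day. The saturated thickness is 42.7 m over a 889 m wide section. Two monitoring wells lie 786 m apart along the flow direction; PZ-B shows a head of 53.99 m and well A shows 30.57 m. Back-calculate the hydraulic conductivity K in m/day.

Cross-sectional area A = 889 × 42.7 = 37960 m².
Hydraulic gradient i = (53.99 − 30.57) / 786 = 23.42 / 786 = 0.02980.
From Q = K·A·i, K = Q / (A·i) = 81.8 / (37960 × 0.02980) = 0.07232 m/day.

0.0723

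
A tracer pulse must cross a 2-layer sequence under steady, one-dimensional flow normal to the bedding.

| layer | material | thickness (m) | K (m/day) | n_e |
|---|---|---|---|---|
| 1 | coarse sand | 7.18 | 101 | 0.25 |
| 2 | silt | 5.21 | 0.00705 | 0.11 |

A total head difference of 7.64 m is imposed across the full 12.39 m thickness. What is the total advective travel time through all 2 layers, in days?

With flow normal to the layers, continuity requires the same specific discharge q through every layer.
Σ(b_i/K_i) = 7.18/101 + 5.21/0.00705 = 739.1 d.
q = Δh / Σ(b_i/K_i) = 7.64 / 739.1 = 0.01034 m/day.
In each layer the seepage velocity is v_i = q/n_i, so the layer transit time is t_i = b_i·n_i / q:
  layer 1 (coarse sand): t_1 = 7.18 × 0.25 / 0.01034 = 173.6 d
  layer 2 (silt): t_2 = 5.21 × 0.11 / 0.01034 = 55.44 d
Total t = Σ t_i = 229.1 days.

229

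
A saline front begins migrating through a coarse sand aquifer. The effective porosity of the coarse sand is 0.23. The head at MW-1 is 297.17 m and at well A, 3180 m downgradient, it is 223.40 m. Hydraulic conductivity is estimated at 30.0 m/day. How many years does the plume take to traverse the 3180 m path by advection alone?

2.88

Hydraulic gradient i = (297.17 − 223.40) / 3180 = 73.77 / 3180 = 0.02320.
Darcy flux q = K · i = 30.00 × 0.02320 = 0.6959 m/day.
Seepage velocity v = q / n_e = 0.6959 / 0.23 = 3.026 m/day.
Travel time t = L / v = 3180 / 3.026 = 1051 days = 2.877 years.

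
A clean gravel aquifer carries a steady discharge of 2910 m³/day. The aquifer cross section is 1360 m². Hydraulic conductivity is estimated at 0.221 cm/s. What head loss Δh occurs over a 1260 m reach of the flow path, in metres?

Convert K: 0.221 cm/s × 864 = 190.9 m/day.
From Q = K·A·i, i = Q / (K·A) = 2910 / (190.9 × 1360) = 0.01121.
Head loss Δh = i · L = 0.01121 × 1260 = 14.12 m.

14.1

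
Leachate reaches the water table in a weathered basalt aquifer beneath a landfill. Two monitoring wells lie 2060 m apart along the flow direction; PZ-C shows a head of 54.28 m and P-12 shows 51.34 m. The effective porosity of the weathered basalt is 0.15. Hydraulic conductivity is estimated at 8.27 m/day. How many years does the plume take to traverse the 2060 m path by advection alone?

Hydraulic gradient i = (54.28 − 51.34) / 2060 = 2.94 / 2060 = 0.001427.
Darcy flux q = K · i = 8.270 × 0.001427 = 0.01180 m/day.
Seepage velocity v = q / n_e = 0.01180 / 0.15 = 0.07869 m/day.
Travel time t = L / v = 2060 / 0.07869 = 26180 days = 71.68 years.

71.7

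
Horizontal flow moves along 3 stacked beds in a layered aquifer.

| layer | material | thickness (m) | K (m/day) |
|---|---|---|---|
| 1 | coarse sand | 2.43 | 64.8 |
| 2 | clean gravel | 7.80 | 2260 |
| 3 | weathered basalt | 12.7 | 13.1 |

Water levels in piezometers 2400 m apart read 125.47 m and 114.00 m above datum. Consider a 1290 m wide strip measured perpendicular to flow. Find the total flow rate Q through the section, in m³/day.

111000

Flow is parallel to layering, so each bed carries its own Darcy discharge and the transmissivities add.
Σ(K_i·b_i) = 64.8×2.43 + 2260×7.80 + 13.1×12.7 = 17952 m²/day.
Hydraulic gradient i = (125.47 − 114.00) / 2400 = 11.47 / 2400 = 0.004779.
Q = Σ(K_i·b_i) · W · i = 17952 × 1290 × 0.004779 = 1.107e+05 m³/day.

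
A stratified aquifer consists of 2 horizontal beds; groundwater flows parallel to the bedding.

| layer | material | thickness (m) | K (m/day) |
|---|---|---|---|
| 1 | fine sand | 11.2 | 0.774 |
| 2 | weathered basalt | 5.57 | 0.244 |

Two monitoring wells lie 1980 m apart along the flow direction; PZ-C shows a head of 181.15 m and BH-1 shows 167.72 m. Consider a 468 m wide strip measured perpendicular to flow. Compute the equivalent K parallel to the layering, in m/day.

0.598

Flow is parallel to layering, so each bed carries its own Darcy discharge and the transmissivities add.
Σ(K_i·b_i) = 0.774×11.2 + 0.244×5.57 = 10.03 m²/day.
Total thickness b = 16.77 m, so K_eq = Σ(K_i·b_i)/b = 0.5980 m/day.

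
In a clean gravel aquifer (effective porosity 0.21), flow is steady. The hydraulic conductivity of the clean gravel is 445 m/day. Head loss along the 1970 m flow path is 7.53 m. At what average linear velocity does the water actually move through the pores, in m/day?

8.10

Hydraulic gradient i = Δh / L = 7.53 / 1970 = 0.003822.
Darcy flux q = K · i = 445.0 × 0.003822 = 1.701 m/day.
Seepage velocity v = q / n_e = 1.701 / 0.21 = 8.100 m/day.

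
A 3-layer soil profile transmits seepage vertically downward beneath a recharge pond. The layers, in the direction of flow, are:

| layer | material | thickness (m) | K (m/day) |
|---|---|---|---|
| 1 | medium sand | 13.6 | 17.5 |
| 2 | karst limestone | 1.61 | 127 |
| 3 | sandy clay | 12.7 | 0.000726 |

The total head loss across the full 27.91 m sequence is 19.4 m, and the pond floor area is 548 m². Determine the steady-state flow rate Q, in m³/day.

0.608

Flow is perpendicular to layering, so the layers act in series and the equivalent K is the thickness-weighted harmonic mean.
Total thickness L = 13.6 + 1.61 + 12.7 = 27.91 m.
Σ(b_i/K_i) = 13.6/17.5 + 1.61/127 + 12.7/0.000726 = 17494 d.
K_eq = L / Σ(b_i/K_i) = 27.91 / 17494 = 0.001595 m/day.
Q = K_eq · A · (Δh/L) = 0.001595 × 548 × (19.4/27.91) = 0.6077 m³/day.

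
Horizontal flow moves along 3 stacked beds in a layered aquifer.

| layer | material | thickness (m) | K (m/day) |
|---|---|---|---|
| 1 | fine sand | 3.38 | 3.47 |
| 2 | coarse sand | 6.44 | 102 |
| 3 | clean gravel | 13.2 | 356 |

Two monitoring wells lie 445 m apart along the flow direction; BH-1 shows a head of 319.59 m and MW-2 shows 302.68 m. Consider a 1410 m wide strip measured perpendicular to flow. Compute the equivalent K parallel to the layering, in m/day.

233

Flow is parallel to layering, so each bed carries its own Darcy discharge and the transmissivities add.
Σ(K_i·b_i) = 3.47×3.38 + 102×6.44 + 356×13.2 = 5368 m²/day.
Total thickness b = 23.02 m, so K_eq = Σ(K_i·b_i)/b = 233.2 m/day.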